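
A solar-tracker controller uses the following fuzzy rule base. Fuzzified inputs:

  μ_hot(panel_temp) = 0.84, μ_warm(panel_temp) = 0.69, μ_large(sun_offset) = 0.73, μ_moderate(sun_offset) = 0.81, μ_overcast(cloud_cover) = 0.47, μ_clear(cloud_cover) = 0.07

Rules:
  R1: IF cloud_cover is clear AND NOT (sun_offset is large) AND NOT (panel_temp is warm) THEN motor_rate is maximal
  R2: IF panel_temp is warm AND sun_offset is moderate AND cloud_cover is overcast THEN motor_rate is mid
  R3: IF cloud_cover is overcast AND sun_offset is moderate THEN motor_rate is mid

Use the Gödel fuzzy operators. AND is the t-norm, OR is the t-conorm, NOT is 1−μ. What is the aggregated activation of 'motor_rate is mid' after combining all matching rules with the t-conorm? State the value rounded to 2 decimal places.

0.47

R1: clear=0.07, ¬large=1−0.73=0.27, ¬warm=1−0.69=0.31; AND[min(a, b)] → w = 0.07
R2: warm=0.69, moderate=0.81, overcast=0.47; AND[min(a, b)] → w = 0.47
R3: overcast=0.47, moderate=0.81; AND[min(a, b)] → w = 0.47
Rules with consequent 'mid': {R2, R3} → strengths 0.47, 0.47
Aggregate via t-conorm [max(a, b)]: 0.47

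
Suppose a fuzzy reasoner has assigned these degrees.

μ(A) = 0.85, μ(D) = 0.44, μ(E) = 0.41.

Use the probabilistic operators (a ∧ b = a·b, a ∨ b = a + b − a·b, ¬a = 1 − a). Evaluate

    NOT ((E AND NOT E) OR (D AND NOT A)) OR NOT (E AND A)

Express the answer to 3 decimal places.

0.898

NOT E = 1 − 0.4100 = 0.5900
E AND NOT E = a·b on (0.4100, 0.5900) = 0.2419
NOT A = 1 − 0.8500 = 0.1500
D AND NOT A = a·b on (0.4400, 0.1500) = 0.0660
(E AND NOT E) OR (D AND NOT A) = a + b − a·b on (0.2419, 0.0660) = 0.2919
NOT ((E AND NOT E) OR (D AND NOT A)) = 1 − 0.2919 = 0.7081
E AND A = a·b on (0.4100, 0.8500) = 0.3485
NOT (E AND A) = 1 − 0.3485 = 0.6515
NOT ((E AND NOT E) OR (D AND NOT A)) OR NOT (E AND A) = a + b − a·b on (0.7081, 0.6515) = 0.8983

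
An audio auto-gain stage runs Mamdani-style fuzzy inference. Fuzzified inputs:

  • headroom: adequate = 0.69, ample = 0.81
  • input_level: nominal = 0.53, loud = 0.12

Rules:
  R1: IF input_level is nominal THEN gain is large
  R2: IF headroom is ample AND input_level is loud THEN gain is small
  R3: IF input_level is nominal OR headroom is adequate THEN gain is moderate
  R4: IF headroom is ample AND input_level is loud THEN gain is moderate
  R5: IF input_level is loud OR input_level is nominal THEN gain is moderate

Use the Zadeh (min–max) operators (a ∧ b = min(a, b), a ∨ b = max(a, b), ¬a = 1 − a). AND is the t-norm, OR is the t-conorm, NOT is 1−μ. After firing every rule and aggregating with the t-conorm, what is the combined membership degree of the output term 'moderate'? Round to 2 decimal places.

0.69

R1: nominal=0.53 → w = 0.53
R2: ample=0.81, loud=0.12; AND[min(a, b)] → w = 0.12
R3: nominal=0.53, adequate=0.69; OR[max(a, b)] → w = 0.69
R4: ample=0.81, loud=0.12; AND[min(a, b)] → w = 0.12
R5: loud=0.12, nominal=0.53; OR[max(a, b)] → w = 0.53
Rules with consequent 'moderate': {R3, R4, R5} → strengths 0.69, 0.12, 0.53
Aggregate via t-conorm [max(a, b)]: 0.69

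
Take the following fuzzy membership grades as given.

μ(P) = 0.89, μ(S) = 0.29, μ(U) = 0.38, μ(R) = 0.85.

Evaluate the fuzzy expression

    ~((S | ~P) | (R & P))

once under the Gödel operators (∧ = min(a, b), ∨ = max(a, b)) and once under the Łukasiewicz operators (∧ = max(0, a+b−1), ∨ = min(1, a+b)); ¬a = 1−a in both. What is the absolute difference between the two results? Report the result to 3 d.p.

0.150

Under Gödel:
  ~P = 1 − 0.89 = 0.11
  S | ~P = max(a, b) on (0.29, 0.11) = 0.29
  R & P = min(a, b) on (0.85, 0.89) = 0.85
  (S | ~P) | (R & P) = max(a, b) on (0.29, 0.85) = 0.85
  ~((S | ~P) | (R & P)) = 1 − 0.85 = 0.15
  → value = 0.1500
Under Łukasiewicz:
  ~P = 1 − 0.89 = 0.11
  S | ~P = min(1, a+b) on (0.29, 0.11) = 0.40
  R & P = max(0, a+b−1) on (0.85, 0.89) = 0.74
  (S | ~P) | (R & P) = min(1, a+b) on (0.40, 0.74) = 1.00
  ~((S | ~P) | (R & P)) = 1 − 1.00 = 0.00
  → value = 0.0000
|0.1500 − 0.0000| = 0.150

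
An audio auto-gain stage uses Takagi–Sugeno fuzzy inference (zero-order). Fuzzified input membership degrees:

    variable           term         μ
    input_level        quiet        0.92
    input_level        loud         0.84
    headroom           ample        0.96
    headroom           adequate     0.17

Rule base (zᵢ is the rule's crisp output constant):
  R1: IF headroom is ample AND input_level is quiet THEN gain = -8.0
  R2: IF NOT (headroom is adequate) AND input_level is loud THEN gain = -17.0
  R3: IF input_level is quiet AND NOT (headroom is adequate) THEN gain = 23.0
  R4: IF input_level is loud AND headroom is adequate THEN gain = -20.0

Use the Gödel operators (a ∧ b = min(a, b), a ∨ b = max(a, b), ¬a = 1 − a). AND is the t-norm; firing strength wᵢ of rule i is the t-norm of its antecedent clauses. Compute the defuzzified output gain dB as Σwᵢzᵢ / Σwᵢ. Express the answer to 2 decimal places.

R1 (z=-8.0): ample=0.96, quiet=0.92; AND[min(a, b)] → w = 0.92
R2 (z=-17.0): ¬adequate=1−0.17=0.83, loud=0.84; AND[min(a, b)] → w = 0.83
R3 (z=23.0): quiet=0.92, ¬adequate=1−0.17=0.83; AND[min(a, b)] → w = 0.83
R4 (z=-20.0): loud=0.84, adequate=0.17; AND[min(a, b)] → w = 0.17
Weighted average = (0.92·-8.0 + 0.83·-17.0 + 0.83·23.0 + 0.17·-20.0) / (0.92 + 0.83 + 0.83 + 0.17)
  = -5.7800 / 2.7500 = -2.10

-2.10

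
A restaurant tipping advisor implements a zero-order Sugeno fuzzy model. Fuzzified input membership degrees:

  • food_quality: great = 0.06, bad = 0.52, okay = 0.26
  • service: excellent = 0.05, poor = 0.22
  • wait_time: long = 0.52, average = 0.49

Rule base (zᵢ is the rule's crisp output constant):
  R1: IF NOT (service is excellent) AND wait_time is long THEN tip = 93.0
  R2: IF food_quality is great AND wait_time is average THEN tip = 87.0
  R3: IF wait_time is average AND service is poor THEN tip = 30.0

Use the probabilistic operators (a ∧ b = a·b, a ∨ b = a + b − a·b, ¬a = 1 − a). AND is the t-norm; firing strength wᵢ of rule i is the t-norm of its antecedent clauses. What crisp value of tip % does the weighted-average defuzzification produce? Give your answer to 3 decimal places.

81.961

R1 (z=93.0): ¬excellent=1−0.05=0.95, long=0.52; AND[a·b] → w = 0.4940
R2 (z=87.0): great=0.06, average=0.49; AND[a·b] → w = 0.0294
R3 (z=30.0): average=0.49, poor=0.22; AND[a·b] → w = 0.1078
Weighted average = (0.4940·93.0 + 0.0294·87.0 + 0.1078·30.0) / (0.4940 + 0.0294 + 0.1078)
  = 51.7338 / 0.6312 = 81.961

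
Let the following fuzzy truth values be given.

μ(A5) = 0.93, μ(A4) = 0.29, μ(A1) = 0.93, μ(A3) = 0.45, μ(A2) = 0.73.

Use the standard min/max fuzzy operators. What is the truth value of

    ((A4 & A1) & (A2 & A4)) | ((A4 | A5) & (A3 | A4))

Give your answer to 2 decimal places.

0.45

A4 & A1 = min(a, b) on (0.29, 0.93) = 0.29
A2 & A4 = min(a, b) on (0.73, 0.29) = 0.29
(A4 & A1) & (A2 & A4) = min(a, b) on (0.29, 0.29) = 0.29
A4 | A5 = max(a, b) on (0.29, 0.93) = 0.93
A3 | A4 = max(a, b) on (0.45, 0.29) = 0.45
(A4 | A5) & (A3 | A4) = min(a, b) on (0.93, 0.45) = 0.45
((A4 & A1) & (A2 & A4)) | ((A4 | A5) & (A3 | A4)) = max(a, b) on (0.29, 0.45) = 0.45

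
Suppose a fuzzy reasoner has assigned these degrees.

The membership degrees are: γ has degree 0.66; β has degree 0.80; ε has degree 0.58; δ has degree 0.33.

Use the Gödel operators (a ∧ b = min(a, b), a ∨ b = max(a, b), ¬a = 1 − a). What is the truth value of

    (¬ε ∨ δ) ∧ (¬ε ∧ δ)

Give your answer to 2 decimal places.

¬ε = 1 − 0.58 = 0.42
¬ε ∨ δ = max(a, b) on (0.42, 0.33) = 0.42
¬ε = 1 − 0.58 = 0.42
¬ε ∧ δ = min(a, b) on (0.42, 0.33) = 0.33
(¬ε ∨ δ) ∧ (¬ε ∧ δ) = min(a, b) on (0.42, 0.33) = 0.33

0.33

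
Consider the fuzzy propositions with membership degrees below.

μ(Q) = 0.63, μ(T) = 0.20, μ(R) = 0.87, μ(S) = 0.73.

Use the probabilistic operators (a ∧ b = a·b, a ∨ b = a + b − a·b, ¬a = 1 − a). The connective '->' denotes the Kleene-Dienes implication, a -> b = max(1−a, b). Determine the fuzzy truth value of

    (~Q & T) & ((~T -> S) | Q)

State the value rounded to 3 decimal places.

~Q = 1 − 0.6300 = 0.3700
~Q & T = a·b on (0.3700, 0.2000) = 0.0740
~T = 1 − 0.2000 = 0.8000
~T -> S  [Kleene-Dienes: max(1−a, b)] with a=0.8000, b=0.7300 → 0.7300
(~T -> S) | Q = a + b − a·b on (0.7300, 0.6300) = 0.9001
(~Q & T) & ((~T -> S) | Q) = a·b on (0.0740, 0.9001) = 0.0666

0.067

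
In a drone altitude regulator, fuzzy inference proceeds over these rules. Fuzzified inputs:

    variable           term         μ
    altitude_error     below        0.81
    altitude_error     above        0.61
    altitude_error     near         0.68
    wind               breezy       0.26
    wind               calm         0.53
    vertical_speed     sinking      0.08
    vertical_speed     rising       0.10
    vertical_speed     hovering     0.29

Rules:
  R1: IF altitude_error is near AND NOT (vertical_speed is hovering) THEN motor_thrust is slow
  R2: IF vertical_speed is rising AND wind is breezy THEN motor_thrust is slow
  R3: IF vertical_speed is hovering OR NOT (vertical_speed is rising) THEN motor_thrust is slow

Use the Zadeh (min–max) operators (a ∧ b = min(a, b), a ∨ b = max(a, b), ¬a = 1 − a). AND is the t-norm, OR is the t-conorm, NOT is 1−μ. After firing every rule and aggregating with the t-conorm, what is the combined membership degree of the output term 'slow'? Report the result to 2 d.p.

R1: near=0.68, ¬hovering=1−0.29=0.71; AND[min(a, b)] → w = 0.68
R2: rising=0.10, breezy=0.26; AND[min(a, b)] → w = 0.10
R3: hovering=0.29, ¬rising=1−0.10=0.90; OR[max(a, b)] → w = 0.90
Rules with consequent 'slow': {R1, R2, R3} → strengths 0.68, 0.10, 0.90
Aggregate via t-conorm [max(a, b)]: 0.90

0.90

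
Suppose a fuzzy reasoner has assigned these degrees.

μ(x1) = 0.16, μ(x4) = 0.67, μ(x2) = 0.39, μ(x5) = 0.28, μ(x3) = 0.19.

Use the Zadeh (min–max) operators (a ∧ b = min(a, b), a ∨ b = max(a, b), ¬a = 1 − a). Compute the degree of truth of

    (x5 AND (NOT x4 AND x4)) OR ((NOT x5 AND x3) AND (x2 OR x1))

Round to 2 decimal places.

0.28

NOT x4 = 1 − 0.67 = 0.33
NOT x4 AND x4 = min(a, b) on (0.33, 0.67) = 0.33
x5 AND (NOT x4 AND x4) = min(a, b) on (0.28, 0.33) = 0.28
NOT x5 = 1 − 0.28 = 0.72
NOT x5 AND x3 = min(a, b) on (0.72, 0.19) = 0.19
x2 OR x1 = max(a, b) on (0.39, 0.16) = 0.39
(NOT x5 AND x3) AND (x2 OR x1) = min(a, b) on (0.19, 0.39) = 0.19
(x5 AND (NOT x4 AND x4)) OR ((NOT x5 AND x3) AND (x2 OR x1)) = max(a, b) on (0.28, 0.19) = 0.28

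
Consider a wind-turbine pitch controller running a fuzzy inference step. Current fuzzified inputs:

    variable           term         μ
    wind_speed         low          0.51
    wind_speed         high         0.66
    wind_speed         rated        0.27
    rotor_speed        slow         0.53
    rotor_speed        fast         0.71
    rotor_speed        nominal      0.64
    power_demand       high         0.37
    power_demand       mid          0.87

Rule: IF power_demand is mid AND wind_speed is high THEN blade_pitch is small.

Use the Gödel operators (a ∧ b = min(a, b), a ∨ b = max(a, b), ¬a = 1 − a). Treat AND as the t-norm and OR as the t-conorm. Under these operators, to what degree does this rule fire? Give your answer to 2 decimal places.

0.66

firing strength: mid=0.87, high=0.66; AND[min(a, b)] → w = 0.66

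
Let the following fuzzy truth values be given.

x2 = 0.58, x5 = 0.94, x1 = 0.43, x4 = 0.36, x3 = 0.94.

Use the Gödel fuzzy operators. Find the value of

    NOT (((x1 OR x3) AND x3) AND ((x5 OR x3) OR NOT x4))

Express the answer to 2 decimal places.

x1 OR x3 = max(a, b) on (0.43, 0.94) = 0.94
(x1 OR x3) AND x3 = min(a, b) on (0.94, 0.94) = 0.94
x5 OR x3 = max(a, b) on (0.94, 0.94) = 0.94
NOT x4 = 1 − 0.36 = 0.64
(x5 OR x3) OR NOT x4 = max(a, b) on (0.94, 0.64) = 0.94
((x1 OR x3) AND x3) AND ((x5 OR x3) OR NOT x4) = min(a, b) on (0.94, 0.94) = 0.94
NOT (((x1 OR x3) AND x3) AND ((x5 OR x3) OR NOT x4)) = 1 − 0.94 = 0.06

0.06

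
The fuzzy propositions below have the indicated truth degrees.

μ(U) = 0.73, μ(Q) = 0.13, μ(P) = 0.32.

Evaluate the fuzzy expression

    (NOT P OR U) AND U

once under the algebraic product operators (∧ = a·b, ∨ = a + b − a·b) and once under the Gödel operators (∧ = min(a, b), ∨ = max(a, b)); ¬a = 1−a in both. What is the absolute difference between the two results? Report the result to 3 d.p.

0.063

Under algebraic product:
  NOT P = 1 − 0.3200 = 0.6800
  NOT P OR U = a + b − a·b on (0.6800, 0.7300) = 0.9136
  (NOT P OR U) AND U = a·b on (0.9136, 0.7300) = 0.6669
  → value = 0.6669
Under Gödel:
  NOT P = 1 − 0.32 = 0.68
  NOT P OR U = max(a, b) on (0.68, 0.73) = 0.73
  (NOT P OR U) AND U = min(a, b) on (0.73, 0.73) = 0.73
  → value = 0.7300
|0.6669 − 0.7300| = 0.063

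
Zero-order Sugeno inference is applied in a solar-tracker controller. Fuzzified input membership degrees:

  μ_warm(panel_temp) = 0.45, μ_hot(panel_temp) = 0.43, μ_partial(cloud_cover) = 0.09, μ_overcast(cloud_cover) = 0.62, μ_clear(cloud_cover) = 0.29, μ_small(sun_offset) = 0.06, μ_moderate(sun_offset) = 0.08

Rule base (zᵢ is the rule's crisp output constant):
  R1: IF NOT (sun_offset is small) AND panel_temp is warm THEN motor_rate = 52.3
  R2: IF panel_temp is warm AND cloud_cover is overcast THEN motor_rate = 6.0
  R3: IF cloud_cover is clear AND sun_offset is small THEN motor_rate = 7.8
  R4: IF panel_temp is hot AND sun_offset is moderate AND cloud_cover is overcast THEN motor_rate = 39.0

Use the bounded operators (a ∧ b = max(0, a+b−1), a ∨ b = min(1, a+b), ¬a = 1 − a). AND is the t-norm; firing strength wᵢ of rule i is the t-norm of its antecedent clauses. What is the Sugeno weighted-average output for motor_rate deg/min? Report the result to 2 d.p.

45.25

R1 (z=52.3): ¬small=1−0.06=0.94, warm=0.45; AND[max(0, a+b−1)] → w = 0.39
R2 (z=6.0): warm=0.45, overcast=0.62; AND[max(0, a+b−1)] → w = 0.07
R3 (z=7.8): clear=0.29, small=0.06; AND[max(0, a+b−1)] → w = 0.00
R4 (z=39.0): hot=0.43, moderate=0.08, overcast=0.62; AND[max(0, a+b−1)] → w = 0.00
Weighted average = (0.39·52.3 + 0.07·6.0 + 0.00·7.8 + 0.00·39.0) / (0.39 + 0.07 + 0.00 + 0.00)
  = 20.8170 / 0.4600 = 45.25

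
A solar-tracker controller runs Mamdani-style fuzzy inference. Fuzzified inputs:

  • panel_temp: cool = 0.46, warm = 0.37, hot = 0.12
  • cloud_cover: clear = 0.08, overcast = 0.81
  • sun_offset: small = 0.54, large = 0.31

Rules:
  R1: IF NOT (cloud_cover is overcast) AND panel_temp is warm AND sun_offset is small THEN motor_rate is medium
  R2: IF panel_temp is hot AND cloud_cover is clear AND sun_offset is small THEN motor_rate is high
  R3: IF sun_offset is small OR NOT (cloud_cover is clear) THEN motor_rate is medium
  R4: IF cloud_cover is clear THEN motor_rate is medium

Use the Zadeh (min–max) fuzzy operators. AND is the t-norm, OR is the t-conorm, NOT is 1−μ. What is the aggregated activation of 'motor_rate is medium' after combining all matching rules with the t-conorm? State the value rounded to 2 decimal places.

0.92

R1: ¬overcast=1−0.81=0.19, warm=0.37, small=0.54; AND[min(a, b)] → w = 0.19
R2: hot=0.12, clear=0.08, small=0.54; AND[min(a, b)] → w = 0.08
R3: small=0.54, ¬clear=1−0.08=0.92; OR[max(a, b)] → w = 0.92
R4: clear=0.08 → w = 0.08
Rules with consequent 'medium': {R1, R3, R4} → strengths 0.19, 0.92, 0.08
Aggregate via t-conorm [max(a, b)]: 0.92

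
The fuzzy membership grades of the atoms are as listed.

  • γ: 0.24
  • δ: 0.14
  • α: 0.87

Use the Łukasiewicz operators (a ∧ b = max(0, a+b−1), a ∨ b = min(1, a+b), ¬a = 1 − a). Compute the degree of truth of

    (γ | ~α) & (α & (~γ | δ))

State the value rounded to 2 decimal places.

~α = 1 − 0.87 = 0.13
γ | ~α = min(1, a+b) on (0.24, 0.13) = 0.37
~γ = 1 − 0.24 = 0.76
~γ | δ = min(1, a+b) on (0.76, 0.14) = 0.90
α & (~γ | δ) = max(0, a+b−1) on (0.87, 0.90) = 0.77
(γ | ~α) & (α & (~γ | δ)) = max(0, a+b−1) on (0.37, 0.77) = 0.14

0.14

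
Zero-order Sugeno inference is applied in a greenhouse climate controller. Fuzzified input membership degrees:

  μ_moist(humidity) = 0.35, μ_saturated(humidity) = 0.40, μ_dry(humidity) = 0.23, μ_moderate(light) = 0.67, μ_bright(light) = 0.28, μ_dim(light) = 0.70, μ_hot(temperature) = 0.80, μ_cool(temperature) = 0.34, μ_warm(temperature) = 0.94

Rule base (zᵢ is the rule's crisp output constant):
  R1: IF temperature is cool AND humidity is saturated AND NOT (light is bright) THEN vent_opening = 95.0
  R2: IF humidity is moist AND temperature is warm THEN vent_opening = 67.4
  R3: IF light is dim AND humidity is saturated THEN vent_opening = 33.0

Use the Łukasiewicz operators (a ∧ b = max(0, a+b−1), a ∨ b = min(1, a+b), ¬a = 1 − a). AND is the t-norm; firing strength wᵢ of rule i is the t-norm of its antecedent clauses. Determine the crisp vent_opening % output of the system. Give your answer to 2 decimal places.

58.58

R1 (z=95.0): cool=0.34, saturated=0.40, ¬bright=1−0.28=0.72; AND[max(0, a+b−1)] → w = 0.00
R2 (z=67.4): moist=0.35, warm=0.94; AND[max(0, a+b−1)] → w = 0.29
R3 (z=33.0): dim=0.70, saturated=0.40; AND[max(0, a+b−1)] → w = 0.10
Weighted average = (0.00·95.0 + 0.29·67.4 + 0.10·33.0) / (0.00 + 0.29 + 0.10)
  = 22.8460 / 0.3900 = 58.58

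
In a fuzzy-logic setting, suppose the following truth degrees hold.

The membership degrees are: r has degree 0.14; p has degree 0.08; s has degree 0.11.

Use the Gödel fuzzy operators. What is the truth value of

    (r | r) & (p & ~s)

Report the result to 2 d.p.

r | r = max(a, b) on (0.14, 0.14) = 0.14
~s = 1 − 0.11 = 0.89
p & ~s = min(a, b) on (0.08, 0.89) = 0.08
(r | r) & (p & ~s) = min(a, b) on (0.14, 0.08) = 0.08

0.08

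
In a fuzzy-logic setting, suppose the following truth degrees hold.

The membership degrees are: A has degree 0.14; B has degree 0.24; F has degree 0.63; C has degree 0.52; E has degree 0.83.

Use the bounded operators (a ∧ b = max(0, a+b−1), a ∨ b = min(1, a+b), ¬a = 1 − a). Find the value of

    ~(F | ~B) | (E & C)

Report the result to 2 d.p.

0.35

~B = 1 − 0.24 = 0.76
F | ~B = min(1, a+b) on (0.63, 0.76) = 1.00
~(F | ~B) = 1 − 1.00 = 0.00
E & C = max(0, a+b−1) on (0.83, 0.52) = 0.35
~(F | ~B) | (E & C) = min(1, a+b) on (0.00, 0.35) = 0.35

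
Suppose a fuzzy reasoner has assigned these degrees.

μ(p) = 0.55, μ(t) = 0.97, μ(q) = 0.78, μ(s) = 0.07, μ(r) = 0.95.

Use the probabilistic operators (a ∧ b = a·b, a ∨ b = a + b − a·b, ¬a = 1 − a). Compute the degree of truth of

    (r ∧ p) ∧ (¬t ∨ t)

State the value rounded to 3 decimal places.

0.507

r ∧ p = a·b on (0.9500, 0.5500) = 0.5225
¬t = 1 − 0.9700 = 0.0300
¬t ∨ t = a + b − a·b on (0.0300, 0.9700) = 0.9709
(r ∧ p) ∧ (¬t ∨ t) = a·b on (0.5225, 0.9709) = 0.5073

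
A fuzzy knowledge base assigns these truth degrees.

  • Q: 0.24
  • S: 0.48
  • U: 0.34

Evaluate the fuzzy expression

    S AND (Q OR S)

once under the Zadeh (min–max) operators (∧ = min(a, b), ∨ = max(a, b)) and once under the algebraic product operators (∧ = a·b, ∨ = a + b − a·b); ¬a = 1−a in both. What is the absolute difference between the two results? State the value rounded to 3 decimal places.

Under Zadeh (min–max):
  Q OR S = max(a, b) on (0.24, 0.48) = 0.48
  S AND (Q OR S) = min(a, b) on (0.48, 0.48) = 0.48
  → value = 0.4800
Under algebraic product:
  Q OR S = a + b − a·b on (0.2400, 0.4800) = 0.6048
  S AND (Q OR S) = a·b on (0.4800, 0.6048) = 0.2903
  → value = 0.2903
|0.4800 − 0.2903| = 0.190

0.190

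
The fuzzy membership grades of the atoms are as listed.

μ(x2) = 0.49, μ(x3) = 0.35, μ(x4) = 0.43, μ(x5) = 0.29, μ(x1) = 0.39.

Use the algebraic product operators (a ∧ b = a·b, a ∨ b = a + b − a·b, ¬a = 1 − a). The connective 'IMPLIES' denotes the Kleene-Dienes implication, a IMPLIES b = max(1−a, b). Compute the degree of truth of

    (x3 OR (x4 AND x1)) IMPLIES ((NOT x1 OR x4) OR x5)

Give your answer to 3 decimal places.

0.842

x4 AND x1 = a·b on (0.4300, 0.3900) = 0.1677
x3 OR (x4 AND x1) = a + b − a·b on (0.3500, 0.1677) = 0.4590
NOT x1 = 1 − 0.3900 = 0.6100
NOT x1 OR x4 = a + b − a·b on (0.6100, 0.4300) = 0.7777
(NOT x1 OR x4) OR x5 = a + b − a·b on (0.7777, 0.2900) = 0.8422
(x3 OR (x4 AND x1)) IMPLIES ((NOT x1 OR x4) OR x5)  [Kleene-Dienes: max(1−a, b)] with a=0.4590, b=0.8422 → 0.8422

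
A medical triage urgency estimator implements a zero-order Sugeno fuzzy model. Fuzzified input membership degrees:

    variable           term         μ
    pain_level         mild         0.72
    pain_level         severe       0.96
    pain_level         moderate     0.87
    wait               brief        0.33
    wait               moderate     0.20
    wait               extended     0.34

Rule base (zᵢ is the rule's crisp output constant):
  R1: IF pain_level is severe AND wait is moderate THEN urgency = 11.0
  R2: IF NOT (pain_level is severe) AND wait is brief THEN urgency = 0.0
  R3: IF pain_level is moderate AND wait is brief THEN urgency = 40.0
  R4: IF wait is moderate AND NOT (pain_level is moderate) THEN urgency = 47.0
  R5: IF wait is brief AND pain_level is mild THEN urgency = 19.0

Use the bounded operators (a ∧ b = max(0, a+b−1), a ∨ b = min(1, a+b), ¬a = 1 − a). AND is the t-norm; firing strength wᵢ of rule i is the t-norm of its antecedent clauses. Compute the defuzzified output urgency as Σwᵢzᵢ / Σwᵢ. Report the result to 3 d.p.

R1 (z=11.0): severe=0.96, moderate=0.20; AND[max(0, a+b−1)] → w = 0.16
R2 (z=0.0): ¬severe=1−0.96=0.04, brief=0.33; AND[max(0, a+b−1)] → w = 0.00
R3 (z=40.0): moderate=0.87, brief=0.33; AND[max(0, a+b−1)] → w = 0.20
R4 (z=47.0): moderate=0.20, ¬moderate=1−0.87=0.13; AND[max(0, a+b−1)] → w = 0.00
R5 (z=19.0): brief=0.33, mild=0.72; AND[max(0, a+b−1)] → w = 0.05
Weighted average = (0.16·11.0 + 0.00·0.0 + 0.20·40.0 + 0.00·47.0 + 0.05·19.0) / (0.16 + 0.00 + 0.20 + 0.00 + 0.05)
  = 10.7100 / 0.4100 = 26.122

26.122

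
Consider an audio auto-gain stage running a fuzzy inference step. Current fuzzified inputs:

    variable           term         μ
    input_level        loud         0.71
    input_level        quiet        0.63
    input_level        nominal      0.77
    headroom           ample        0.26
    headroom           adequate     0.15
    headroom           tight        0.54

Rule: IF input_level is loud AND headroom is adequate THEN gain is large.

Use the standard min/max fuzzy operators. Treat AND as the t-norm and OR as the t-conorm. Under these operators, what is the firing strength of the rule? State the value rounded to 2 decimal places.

0.15

firing strength: loud=0.71, adequate=0.15; AND[min(a, b)] → w = 0.15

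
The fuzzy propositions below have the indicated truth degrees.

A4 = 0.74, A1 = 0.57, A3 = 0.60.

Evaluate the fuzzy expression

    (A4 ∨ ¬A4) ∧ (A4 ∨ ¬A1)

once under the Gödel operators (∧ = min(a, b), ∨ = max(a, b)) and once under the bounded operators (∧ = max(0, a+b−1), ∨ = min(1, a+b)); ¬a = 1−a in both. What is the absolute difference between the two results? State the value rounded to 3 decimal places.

0.260

Under Gödel:
  ¬A4 = 1 − 0.74 = 0.26
  A4 ∨ ¬A4 = max(a, b) on (0.74, 0.26) = 0.74
  ¬A1 = 1 − 0.57 = 0.43
  A4 ∨ ¬A1 = max(a, b) on (0.74, 0.43) = 0.74
  (A4 ∨ ¬A4) ∧ (A4 ∨ ¬A1) = min(a, b) on (0.74, 0.74) = 0.74
  → value = 0.7400
Under bounded:
  ¬A4 = 1 − 0.74 = 0.26
  A4 ∨ ¬A4 = min(1, a+b) on (0.74, 0.26) = 1.00
  ¬A1 = 1 − 0.57 = 0.43
  A4 ∨ ¬A1 = min(1, a+b) on (0.74, 0.43) = 1.00
  (A4 ∨ ¬A4) ∧ (A4 ∨ ¬A1) = max(0, a+b−1) on (1.00, 1.00) = 1.00
  → value = 1.0000
|0.7400 − 1.0000| = 0.260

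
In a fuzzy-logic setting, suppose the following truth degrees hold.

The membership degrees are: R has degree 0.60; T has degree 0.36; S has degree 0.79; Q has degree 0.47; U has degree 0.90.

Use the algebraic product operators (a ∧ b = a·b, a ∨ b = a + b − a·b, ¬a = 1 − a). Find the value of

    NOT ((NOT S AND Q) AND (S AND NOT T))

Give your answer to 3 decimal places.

NOT S = 1 − 0.7900 = 0.2100
NOT S AND Q = a·b on (0.2100, 0.4700) = 0.0987
NOT T = 1 − 0.3600 = 0.6400
S AND NOT T = a·b on (0.7900, 0.6400) = 0.5056
(NOT S AND Q) AND (S AND NOT T) = a·b on (0.0987, 0.5056) = 0.0499
NOT ((NOT S AND Q) AND (S AND NOT T)) = 1 − 0.0499 = 0.9501

0.950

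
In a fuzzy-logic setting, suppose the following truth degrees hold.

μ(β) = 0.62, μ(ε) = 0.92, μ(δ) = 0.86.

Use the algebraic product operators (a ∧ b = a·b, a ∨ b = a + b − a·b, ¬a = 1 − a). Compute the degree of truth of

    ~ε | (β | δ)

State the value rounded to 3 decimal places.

0.951

~ε = 1 − 0.9200 = 0.0800
β | δ = a + b − a·b on (0.6200, 0.8600) = 0.9468
~ε | (β | δ) = a + b − a·b on (0.0800, 0.9468) = 0.9511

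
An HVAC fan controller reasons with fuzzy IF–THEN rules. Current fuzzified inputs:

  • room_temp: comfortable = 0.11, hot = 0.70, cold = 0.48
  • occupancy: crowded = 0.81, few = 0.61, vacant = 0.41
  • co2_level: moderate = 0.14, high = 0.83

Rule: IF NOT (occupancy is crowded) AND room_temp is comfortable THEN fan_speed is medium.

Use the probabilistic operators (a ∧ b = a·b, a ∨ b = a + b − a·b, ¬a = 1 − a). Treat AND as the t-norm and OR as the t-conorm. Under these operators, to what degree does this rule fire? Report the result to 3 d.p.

0.021

firing strength: ¬crowded=1−0.81=0.19, comfortable=0.11; AND[a·b] → w = 0.0209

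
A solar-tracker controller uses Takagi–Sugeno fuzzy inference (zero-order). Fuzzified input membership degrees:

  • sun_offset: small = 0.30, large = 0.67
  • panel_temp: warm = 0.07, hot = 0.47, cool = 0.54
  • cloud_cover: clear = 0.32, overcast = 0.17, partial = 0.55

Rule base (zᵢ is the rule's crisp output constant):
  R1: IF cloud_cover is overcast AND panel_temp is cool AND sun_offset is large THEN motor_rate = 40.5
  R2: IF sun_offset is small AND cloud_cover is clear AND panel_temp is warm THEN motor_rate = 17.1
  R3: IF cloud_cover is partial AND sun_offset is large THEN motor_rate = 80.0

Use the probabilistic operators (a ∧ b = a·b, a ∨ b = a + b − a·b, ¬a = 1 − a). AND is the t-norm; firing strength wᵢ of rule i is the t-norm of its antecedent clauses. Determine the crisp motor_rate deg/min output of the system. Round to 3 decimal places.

R1 (z=40.5): overcast=0.17, cool=0.54, large=0.67; AND[a·b] → w = 0.0615
R2 (z=17.1): small=0.30, clear=0.32, warm=0.07; AND[a·b] → w = 0.0067
R3 (z=80.0): partial=0.55, large=0.67; AND[a·b] → w = 0.3685
Weighted average = (0.0615·40.5 + 0.0067·17.1 + 0.3685·80.0) / (0.0615 + 0.0067 + 0.3685)
  = 32.0859 / 0.4367 = 73.469

73.469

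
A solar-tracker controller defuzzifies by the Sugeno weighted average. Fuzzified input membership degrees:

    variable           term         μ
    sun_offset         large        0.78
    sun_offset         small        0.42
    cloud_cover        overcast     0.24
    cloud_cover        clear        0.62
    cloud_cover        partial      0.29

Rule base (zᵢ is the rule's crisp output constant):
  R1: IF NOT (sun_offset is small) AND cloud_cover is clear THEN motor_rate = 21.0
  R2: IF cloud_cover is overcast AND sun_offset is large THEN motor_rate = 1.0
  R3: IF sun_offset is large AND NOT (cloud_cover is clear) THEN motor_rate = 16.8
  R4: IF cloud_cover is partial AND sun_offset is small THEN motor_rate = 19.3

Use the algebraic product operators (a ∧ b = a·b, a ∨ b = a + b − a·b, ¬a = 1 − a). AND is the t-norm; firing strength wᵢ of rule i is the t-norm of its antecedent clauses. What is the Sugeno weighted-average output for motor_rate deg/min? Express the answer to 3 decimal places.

R1 (z=21.0): ¬small=1−0.42=0.58, clear=0.62; AND[a·b] → w = 0.3596
R2 (z=1.0): overcast=0.24, large=0.78; AND[a·b] → w = 0.1872
R3 (z=16.8): large=0.78, ¬clear=1−0.62=0.38; AND[a·b] → w = 0.2964
R4 (z=19.3): partial=0.29, small=0.42; AND[a·b] → w = 0.1218
Weighted average = (0.3596·21.0 + 0.1872·1.0 + 0.2964·16.8 + 0.1218·19.3) / (0.3596 + 0.1872 + 0.2964 + 0.1218)
  = 15.0691 / 0.9650 = 15.616

15.616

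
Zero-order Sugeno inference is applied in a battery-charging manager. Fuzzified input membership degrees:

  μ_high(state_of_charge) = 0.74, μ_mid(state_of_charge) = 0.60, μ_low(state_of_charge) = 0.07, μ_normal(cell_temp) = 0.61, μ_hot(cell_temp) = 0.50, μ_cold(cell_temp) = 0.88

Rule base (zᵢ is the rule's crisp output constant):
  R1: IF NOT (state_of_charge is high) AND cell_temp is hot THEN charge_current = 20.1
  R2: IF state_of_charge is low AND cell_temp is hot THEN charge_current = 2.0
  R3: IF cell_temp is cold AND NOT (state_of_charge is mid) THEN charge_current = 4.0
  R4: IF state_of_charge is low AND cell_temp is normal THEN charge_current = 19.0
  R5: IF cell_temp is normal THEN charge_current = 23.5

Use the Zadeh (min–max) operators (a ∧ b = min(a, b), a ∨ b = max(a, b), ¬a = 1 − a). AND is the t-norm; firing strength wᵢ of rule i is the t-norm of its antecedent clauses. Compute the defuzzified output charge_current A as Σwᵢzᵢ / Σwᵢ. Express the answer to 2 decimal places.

R1 (z=20.1): ¬high=1−0.74=0.26, hot=0.50; AND[min(a, b)] → w = 0.26
R2 (z=2.0): low=0.07, hot=0.50; AND[min(a, b)] → w = 0.07
R3 (z=4.0): cold=0.88, ¬mid=1−0.60=0.40; AND[min(a, b)] → w = 0.40
R4 (z=19.0): low=0.07, normal=0.61; AND[min(a, b)] → w = 0.07
R5 (z=23.5): normal=0.61 → w = 0.61
Weighted average = (0.26·20.1 + 0.07·2.0 + 0.40·4.0 + 0.07·19.0 + 0.61·23.5) / (0.26 + 0.07 + 0.40 + 0.07 + 0.61)
  = 22.6310 / 1.4100 = 16.05

16.05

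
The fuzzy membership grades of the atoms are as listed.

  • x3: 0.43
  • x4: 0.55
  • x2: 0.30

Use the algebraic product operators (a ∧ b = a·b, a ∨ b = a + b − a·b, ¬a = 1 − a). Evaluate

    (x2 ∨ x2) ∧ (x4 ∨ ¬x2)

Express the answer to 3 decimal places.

x2 ∨ x2 = a + b − a·b on (0.3000, 0.3000) = 0.5100
¬x2 = 1 − 0.3000 = 0.7000
x4 ∨ ¬x2 = a + b − a·b on (0.5500, 0.7000) = 0.8650
(x2 ∨ x2) ∧ (x4 ∨ ¬x2) = a·b on (0.5100, 0.8650) = 0.4411

0.441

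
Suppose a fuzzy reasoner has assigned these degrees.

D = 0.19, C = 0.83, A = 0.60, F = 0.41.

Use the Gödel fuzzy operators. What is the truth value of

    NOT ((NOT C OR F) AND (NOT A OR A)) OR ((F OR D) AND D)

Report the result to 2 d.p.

0.59

NOT C = 1 − 0.83 = 0.17
NOT C OR F = max(a, b) on (0.17, 0.41) = 0.41
NOT A = 1 − 0.60 = 0.40
NOT A OR A = max(a, b) on (0.40, 0.60) = 0.60
(NOT C OR F) AND (NOT A OR A) = min(a, b) on (0.41, 0.60) = 0.41
NOT ((NOT C OR F) AND (NOT A OR A)) = 1 − 0.41 = 0.59
F OR D = max(a, b) on (0.41, 0.19) = 0.41
(F OR D) AND D = min(a, b) on (0.41, 0.19) = 0.19
NOT ((NOT C OR F) AND (NOT A OR A)) OR ((F OR D) AND D) = max(a, b) on (0.59, 0.19) = 0.59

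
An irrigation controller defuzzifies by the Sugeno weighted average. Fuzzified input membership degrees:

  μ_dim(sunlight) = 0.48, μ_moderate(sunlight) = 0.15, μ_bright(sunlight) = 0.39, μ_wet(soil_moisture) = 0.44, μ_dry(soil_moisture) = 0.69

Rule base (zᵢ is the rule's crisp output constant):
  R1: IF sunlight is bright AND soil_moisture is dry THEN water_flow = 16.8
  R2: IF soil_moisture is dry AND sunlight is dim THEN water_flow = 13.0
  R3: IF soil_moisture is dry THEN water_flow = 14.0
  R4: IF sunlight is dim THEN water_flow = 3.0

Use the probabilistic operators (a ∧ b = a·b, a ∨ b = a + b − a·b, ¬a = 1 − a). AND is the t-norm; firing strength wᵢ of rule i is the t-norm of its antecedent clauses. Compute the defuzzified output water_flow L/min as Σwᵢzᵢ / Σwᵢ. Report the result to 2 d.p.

R1 (z=16.8): bright=0.39, dry=0.69; AND[a·b] → w = 0.2691
R2 (z=13.0): dry=0.69, dim=0.48; AND[a·b] → w = 0.3312
R3 (z=14.0): dry=0.69 → w = 0.6900
R4 (z=3.0): dim=0.48 → w = 0.4800
Weighted average = (0.2691·16.8 + 0.3312·13.0 + 0.6900·14.0 + 0.4800·3.0) / (0.2691 + 0.3312 + 0.6900 + 0.4800)
  = 19.9265 / 1.7703 = 11.26

11.26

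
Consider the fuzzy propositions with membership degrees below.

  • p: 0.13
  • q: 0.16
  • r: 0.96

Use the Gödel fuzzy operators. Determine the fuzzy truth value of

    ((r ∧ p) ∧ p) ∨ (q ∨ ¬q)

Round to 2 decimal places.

r ∧ p = min(a, b) on (0.96, 0.13) = 0.13
(r ∧ p) ∧ p = min(a, b) on (0.13, 0.13) = 0.13
¬q = 1 − 0.16 = 0.84
q ∨ ¬q = max(a, b) on (0.16, 0.84) = 0.84
((r ∧ p) ∧ p) ∨ (q ∨ ¬q) = max(a, b) on (0.13, 0.84) = 0.84

0.84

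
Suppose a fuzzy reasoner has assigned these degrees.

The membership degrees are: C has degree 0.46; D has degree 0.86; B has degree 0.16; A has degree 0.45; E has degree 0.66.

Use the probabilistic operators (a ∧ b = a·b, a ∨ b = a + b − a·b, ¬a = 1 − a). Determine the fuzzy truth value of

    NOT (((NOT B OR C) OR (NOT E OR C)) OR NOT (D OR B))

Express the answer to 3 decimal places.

NOT B = 1 − 0.1600 = 0.8400
NOT B OR C = a + b − a·b on (0.8400, 0.4600) = 0.9136
NOT E = 1 − 0.6600 = 0.3400
NOT E OR C = a + b − a·b on (0.3400, 0.4600) = 0.6436
(NOT B OR C) OR (NOT E OR C) = a + b − a·b on (0.9136, 0.6436) = 0.9692
D OR B = a + b − a·b on (0.8600, 0.1600) = 0.8824
NOT (D OR B) = 1 − 0.8824 = 0.1176
((NOT B OR C) OR (NOT E OR C)) OR NOT (D OR B) = a + b − a·b on (0.9692, 0.1176) = 0.9728
NOT (((NOT B OR C) OR (NOT E OR C)) OR NOT (D OR B)) = 1 − 0.9728 = 0.0272

0.027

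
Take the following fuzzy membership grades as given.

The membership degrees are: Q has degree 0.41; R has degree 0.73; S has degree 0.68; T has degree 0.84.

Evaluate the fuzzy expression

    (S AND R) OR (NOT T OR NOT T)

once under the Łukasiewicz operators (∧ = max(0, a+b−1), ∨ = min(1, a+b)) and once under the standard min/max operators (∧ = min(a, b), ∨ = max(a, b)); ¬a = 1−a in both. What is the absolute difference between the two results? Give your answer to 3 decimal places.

0.050

Under Łukasiewicz:
  S AND R = max(0, a+b−1) on (0.68, 0.73) = 0.41
  NOT T = 1 − 0.84 = 0.16
  NOT T = 1 − 0.84 = 0.16
  NOT T OR NOT T = min(1, a+b) on (0.16, 0.16) = 0.32
  (S AND R) OR (NOT T OR NOT T) = min(1, a+b) on (0.41, 0.32) = 0.73
  → value = 0.7300
Under standard min/max:
  S AND R = min(a, b) on (0.68, 0.73) = 0.68
  NOT T = 1 − 0.84 = 0.16
  NOT T = 1 − 0.84 = 0.16
  NOT T OR NOT T = max(a, b) on (0.16, 0.16) = 0.16
  (S AND R) OR (NOT T OR NOT T) = max(a, b) on (0.68, 0.16) = 0.68
  → value = 0.6800
|0.7300 − 0.6800| = 0.050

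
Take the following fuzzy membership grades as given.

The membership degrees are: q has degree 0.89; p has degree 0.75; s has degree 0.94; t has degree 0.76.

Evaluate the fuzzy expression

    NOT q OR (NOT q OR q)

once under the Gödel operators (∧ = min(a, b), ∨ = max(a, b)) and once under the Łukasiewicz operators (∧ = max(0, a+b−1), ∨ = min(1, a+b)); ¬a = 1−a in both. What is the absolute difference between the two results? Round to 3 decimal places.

Under Gödel:
  NOT q = 1 − 0.89 = 0.11
  NOT q = 1 − 0.89 = 0.11
  NOT q OR q = max(a, b) on (0.11, 0.89) = 0.89
  NOT q OR (NOT q OR q) = max(a, b) on (0.11, 0.89) = 0.89
  → value = 0.8900
Under Łukasiewicz:
  NOT q = 1 − 0.89 = 0.11
  NOT q = 1 − 0.89 = 0.11
  NOT q OR q = min(1, a+b) on (0.11, 0.89) = 1.00
  NOT q OR (NOT q OR q) = min(1, a+b) on (0.11, 1.00) = 1.00
  → value = 1.0000
|0.8900 − 1.0000| = 0.110

0.110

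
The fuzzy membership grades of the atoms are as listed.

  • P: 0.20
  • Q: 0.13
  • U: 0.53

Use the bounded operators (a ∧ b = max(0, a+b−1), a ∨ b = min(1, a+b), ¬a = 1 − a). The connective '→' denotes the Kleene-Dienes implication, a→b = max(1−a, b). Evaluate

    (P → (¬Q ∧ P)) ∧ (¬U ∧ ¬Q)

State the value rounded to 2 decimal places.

0.14

¬Q = 1 − 0.13 = 0.87
¬Q ∧ P = max(0, a+b−1) on (0.87, 0.20) = 0.07
P → (¬Q ∧ P)  [Kleene-Dienes: max(1−a, b)] with a=0.20, b=0.07 → 0.80
¬U = 1 − 0.53 = 0.47
¬Q = 1 − 0.13 = 0.87
¬U ∧ ¬Q = max(0, a+b−1) on (0.47, 0.87) = 0.34
(P → (¬Q ∧ P)) ∧ (¬U ∧ ¬Q) = max(0, a+b−1) on (0.80, 0.34) = 0.14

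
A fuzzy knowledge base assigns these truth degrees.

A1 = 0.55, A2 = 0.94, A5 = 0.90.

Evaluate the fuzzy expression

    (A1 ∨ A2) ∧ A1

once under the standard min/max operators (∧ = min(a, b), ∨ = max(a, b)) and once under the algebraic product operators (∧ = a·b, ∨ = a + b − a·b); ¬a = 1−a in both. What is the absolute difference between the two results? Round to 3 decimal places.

0.015

Under standard min/max:
  A1 ∨ A2 = max(a, b) on (0.55, 0.94) = 0.94
  (A1 ∨ A2) ∧ A1 = min(a, b) on (0.94, 0.55) = 0.55
  → value = 0.5500
Under algebraic product:
  A1 ∨ A2 = a + b − a·b on (0.5500, 0.9400) = 0.9730
  (A1 ∨ A2) ∧ A1 = a·b on (0.9730, 0.5500) = 0.5352
  → value = 0.5352
|0.5500 − 0.5352| = 0.015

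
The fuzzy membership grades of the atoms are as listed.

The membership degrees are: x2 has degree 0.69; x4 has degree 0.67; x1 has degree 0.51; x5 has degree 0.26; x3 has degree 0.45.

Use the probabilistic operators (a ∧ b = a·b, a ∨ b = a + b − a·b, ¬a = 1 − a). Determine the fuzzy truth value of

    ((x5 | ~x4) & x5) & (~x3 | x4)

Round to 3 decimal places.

0.112

~x4 = 1 − 0.6700 = 0.3300
x5 | ~x4 = a + b − a·b on (0.2600, 0.3300) = 0.5042
(x5 | ~x4) & x5 = a·b on (0.5042, 0.2600) = 0.1311
~x3 = 1 − 0.4500 = 0.5500
~x3 | x4 = a + b − a·b on (0.5500, 0.6700) = 0.8515
((x5 | ~x4) & x5) & (~x3 | x4) = a·b on (0.1311, 0.8515) = 0.1116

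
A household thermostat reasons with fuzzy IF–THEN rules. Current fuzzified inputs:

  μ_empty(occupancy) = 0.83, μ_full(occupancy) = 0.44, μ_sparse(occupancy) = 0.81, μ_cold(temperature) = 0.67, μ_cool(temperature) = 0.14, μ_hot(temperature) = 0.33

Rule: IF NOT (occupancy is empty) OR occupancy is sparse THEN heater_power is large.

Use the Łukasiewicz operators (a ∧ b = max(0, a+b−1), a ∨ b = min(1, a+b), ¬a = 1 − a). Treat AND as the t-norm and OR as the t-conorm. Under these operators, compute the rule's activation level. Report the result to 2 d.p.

0.98

firing strength: ¬empty=1−0.83=0.17, sparse=0.81; OR[min(1, a+b)] → w = 0.98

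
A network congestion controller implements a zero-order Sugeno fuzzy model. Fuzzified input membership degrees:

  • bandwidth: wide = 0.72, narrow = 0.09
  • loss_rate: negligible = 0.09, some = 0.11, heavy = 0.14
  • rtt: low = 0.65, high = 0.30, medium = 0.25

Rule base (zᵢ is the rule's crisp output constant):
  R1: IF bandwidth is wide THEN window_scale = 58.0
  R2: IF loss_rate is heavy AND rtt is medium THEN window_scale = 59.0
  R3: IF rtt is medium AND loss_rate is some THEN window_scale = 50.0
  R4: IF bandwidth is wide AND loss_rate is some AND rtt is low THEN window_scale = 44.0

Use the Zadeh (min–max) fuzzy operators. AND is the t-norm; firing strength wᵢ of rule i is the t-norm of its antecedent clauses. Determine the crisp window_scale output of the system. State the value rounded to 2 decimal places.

55.89

R1 (z=58.0): wide=0.72 → w = 0.72
R2 (z=59.0): heavy=0.14, medium=0.25; AND[min(a, b)] → w = 0.14
R3 (z=50.0): medium=0.25, some=0.11; AND[min(a, b)] → w = 0.11
R4 (z=44.0): wide=0.72, some=0.11, low=0.65; AND[min(a, b)] → w = 0.11
Weighted average = (0.72·58.0 + 0.14·59.0 + 0.11·50.0 + 0.11·44.0) / (0.72 + 0.14 + 0.11 + 0.11)
  = 60.3600 / 1.0800 = 55.89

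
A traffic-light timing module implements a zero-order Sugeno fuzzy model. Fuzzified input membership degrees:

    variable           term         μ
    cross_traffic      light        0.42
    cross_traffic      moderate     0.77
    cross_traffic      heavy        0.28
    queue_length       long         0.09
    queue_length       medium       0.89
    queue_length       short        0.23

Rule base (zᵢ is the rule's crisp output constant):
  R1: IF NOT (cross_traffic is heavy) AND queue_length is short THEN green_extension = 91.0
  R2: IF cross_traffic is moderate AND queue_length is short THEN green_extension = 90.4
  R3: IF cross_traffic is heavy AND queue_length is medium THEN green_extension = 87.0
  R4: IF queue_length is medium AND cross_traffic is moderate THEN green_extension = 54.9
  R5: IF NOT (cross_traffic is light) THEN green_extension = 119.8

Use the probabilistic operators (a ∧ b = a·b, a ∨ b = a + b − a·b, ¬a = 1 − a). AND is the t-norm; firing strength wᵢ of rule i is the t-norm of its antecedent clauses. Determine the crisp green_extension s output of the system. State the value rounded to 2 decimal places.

86.08

R1 (z=91.0): ¬heavy=1−0.28=0.72, short=0.23; AND[a·b] → w = 0.1656
R2 (z=90.4): moderate=0.77, short=0.23; AND[a·b] → w = 0.1771
R3 (z=87.0): heavy=0.28, medium=0.89; AND[a·b] → w = 0.2492
R4 (z=54.9): medium=0.89, moderate=0.77; AND[a·b] → w = 0.6853
R5 (z=119.8): ¬light=1−0.42=0.58 → w = 0.5800
Weighted average = (0.1656·91.0 + 0.1771·90.4 + 0.2492·87.0 + 0.6853·54.9 + 0.5800·119.8) / (0.1656 + 0.1771 + 0.2492 + 0.6853 + 0.5800)
  = 159.8668 / 1.8572 = 86.08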